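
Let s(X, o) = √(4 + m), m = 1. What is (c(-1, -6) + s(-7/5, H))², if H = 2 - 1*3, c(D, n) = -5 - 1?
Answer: (6 - √5)² ≈ 14.167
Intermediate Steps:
c(D, n) = -6
H = -1 (H = 2 - 3 = -1)
s(X, o) = √5 (s(X, o) = √(4 + 1) = √5)
(c(-1, -6) + s(-7/5, H))² = (-6 + √5)²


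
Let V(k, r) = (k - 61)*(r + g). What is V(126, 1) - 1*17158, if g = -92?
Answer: -23073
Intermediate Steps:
V(k, r) = (-92 + r)*(-61 + k) (V(k, r) = (k - 61)*(r - 92) = (-61 + k)*(-92 + r) = (-92 + r)*(-61 + k))
V(126, 1) - 1*17158 = (5612 - 92*126 - 61*1 + 126*1) - 1*17158 = (5612 - 11592 - 61 + 126) - 17158 = -5915 - 17158 = -23073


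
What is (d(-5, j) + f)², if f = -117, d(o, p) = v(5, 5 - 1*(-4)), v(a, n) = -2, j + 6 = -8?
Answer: 14161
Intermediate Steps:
j = -14 (j = -6 - 8 = -14)
d(o, p) = -2
(d(-5, j) + f)² = (-2 - 117)² = (-119)² = 14161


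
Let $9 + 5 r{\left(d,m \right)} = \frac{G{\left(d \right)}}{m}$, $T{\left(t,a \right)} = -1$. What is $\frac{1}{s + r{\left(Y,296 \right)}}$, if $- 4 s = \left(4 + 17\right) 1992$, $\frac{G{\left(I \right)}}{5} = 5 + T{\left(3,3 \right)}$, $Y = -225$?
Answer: $- \frac{370}{3870121} \approx -9.5604 \cdot 10^{-5}$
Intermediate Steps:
$G{\left(I \right)} = 20$ ($G{\left(I \right)} = 5 \left(5 - 1\right) = 5 \cdot 4 = 20$)
$r{\left(d,m \right)} = - \frac{9}{5} + \frac{4}{m}$ ($r{\left(d,m \right)} = - \frac{9}{5} + \frac{20 \frac{1}{m}}{5} = - \frac{9}{5} + \frac{4}{m}$)
$s = -10458$ ($s = - \frac{\left(4 + 17\right) 1992}{4} = - \frac{21 \cdot 1992}{4} = \left(- \frac{1}{4}\right) 41832 = -10458$)
$\frac{1}{s + r{\left(Y,296 \right)}} = \frac{1}{-10458 - \left(\frac{9}{5} - \frac{4}{296}\right)} = \frac{1}{-10458 + \left(- \frac{9}{5} + 4 \cdot \frac{1}{296}\right)} = \frac{1}{-10458 + \left(- \frac{9}{5} + \frac{1}{74}\right)} = \frac{1}{-10458 - \frac{661}{370}} = \frac{1}{- \frac{3870121}{370}} = - \frac{370}{3870121}$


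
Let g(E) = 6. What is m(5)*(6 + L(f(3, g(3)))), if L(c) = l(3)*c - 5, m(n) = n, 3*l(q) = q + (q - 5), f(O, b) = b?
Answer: 15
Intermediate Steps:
l(q) = -5/3 + 2*q/3 (l(q) = (q + (q - 5))/3 = (q + (-5 + q))/3 = (-5 + 2*q)/3 = -5/3 + 2*q/3)
L(c) = -5 + c/3 (L(c) = (-5/3 + (⅔)*3)*c - 5 = (-5/3 + 2)*c - 5 = c/3 - 5 = -5 + c/3)
m(5)*(6 + L(f(3, g(3)))) = 5*(6 + (-5 + (⅓)*6)) = 5*(6 + (-5 + 2)) = 5*(6 - 3) = 5*3 = 15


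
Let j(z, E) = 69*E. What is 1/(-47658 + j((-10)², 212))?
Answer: -1/33030 ≈ -3.0275e-5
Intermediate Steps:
1/(-47658 + j((-10)², 212)) = 1/(-47658 + 69*212) = 1/(-47658 + 14628) = 1/(-33030) = -1/33030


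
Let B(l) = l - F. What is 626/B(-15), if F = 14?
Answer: -626/29 ≈ -21.586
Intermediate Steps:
B(l) = -14 + l (B(l) = l - 1*14 = l - 14 = -14 + l)
626/B(-15) = 626/(-14 - 15) = 626/(-29) = 626*(-1/29) = -626/29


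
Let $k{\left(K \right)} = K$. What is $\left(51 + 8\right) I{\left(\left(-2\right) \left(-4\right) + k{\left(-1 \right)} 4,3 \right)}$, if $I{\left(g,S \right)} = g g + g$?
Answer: $1180$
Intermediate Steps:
$I{\left(g,S \right)} = g + g^{2}$ ($I{\left(g,S \right)} = g^{2} + g = g + g^{2}$)
$\left(51 + 8\right) I{\left(\left(-2\right) \left(-4\right) + k{\left(-1 \right)} 4,3 \right)} = \left(51 + 8\right) \left(\left(-2\right) \left(-4\right) - 4\right) \left(1 - -4\right) = 59 \left(8 - 4\right) \left(1 + \left(8 - 4\right)\right) = 59 \cdot 4 \left(1 + 4\right) = 59 \cdot 4 \cdot 5 = 59 \cdot 20 = 1180$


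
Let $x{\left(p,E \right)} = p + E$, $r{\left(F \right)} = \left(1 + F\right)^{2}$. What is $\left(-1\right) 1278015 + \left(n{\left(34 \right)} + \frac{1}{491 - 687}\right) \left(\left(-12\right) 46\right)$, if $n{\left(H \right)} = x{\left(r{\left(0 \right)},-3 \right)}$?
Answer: $- \frac{62568501}{49} \approx -1.2769 \cdot 10^{6}$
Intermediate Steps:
$x{\left(p,E \right)} = E + p$
$n{\left(H \right)} = -2$ ($n{\left(H \right)} = -3 + \left(1 + 0\right)^{2} = -3 + 1^{2} = -3 + 1 = -2$)
$\left(-1\right) 1278015 + \left(n{\left(34 \right)} + \frac{1}{491 - 687}\right) \left(\left(-12\right) 46\right) = \left(-1\right) 1278015 + \left(-2 + \frac{1}{491 - 687}\right) \left(\left(-12\right) 46\right) = -1278015 + \left(-2 + \frac{1}{-196}\right) \left(-552\right) = -1278015 + \left(-2 - \frac{1}{196}\right) \left(-552\right) = -1278015 - - \frac{54234}{49} = -1278015 + \frac{54234}{49} = - \frac{62568501}{49}$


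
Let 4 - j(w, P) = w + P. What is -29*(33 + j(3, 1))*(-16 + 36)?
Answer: -19140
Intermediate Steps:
j(w, P) = 4 - P - w (j(w, P) = 4 - (w + P) = 4 - (P + w) = 4 + (-P - w) = 4 - P - w)
-29*(33 + j(3, 1))*(-16 + 36) = -29*(33 + (4 - 1*1 - 1*3))*(-16 + 36) = -29*(33 + (4 - 1 - 3))*20 = -29*(33 + 0)*20 = -957*20 = -29*660 = -19140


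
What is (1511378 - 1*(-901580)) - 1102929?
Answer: 1310029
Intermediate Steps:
(1511378 - 1*(-901580)) - 1102929 = (1511378 + 901580) - 1102929 = 2412958 - 1102929 = 1310029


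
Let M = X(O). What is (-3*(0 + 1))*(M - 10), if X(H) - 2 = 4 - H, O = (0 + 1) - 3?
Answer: 6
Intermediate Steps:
O = -2 (O = 1 - 3 = -2)
X(H) = 6 - H (X(H) = 2 + (4 - H) = 6 - H)
M = 8 (M = 6 - 1*(-2) = 6 + 2 = 8)
(-3*(0 + 1))*(M - 10) = (-3*(0 + 1))*(8 - 10) = -3*1*(-2) = -3*(-2) = 6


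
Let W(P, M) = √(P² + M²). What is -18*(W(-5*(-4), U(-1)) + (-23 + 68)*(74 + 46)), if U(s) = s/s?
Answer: -97200 - 18*√401 ≈ -97561.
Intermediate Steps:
U(s) = 1
W(P, M) = √(M² + P²)
-18*(W(-5*(-4), U(-1)) + (-23 + 68)*(74 + 46)) = -18*(√(1² + (-5*(-4))²) + (-23 + 68)*(74 + 46)) = -18*(√(1 + 20²) + 45*120) = -18*(√(1 + 400) + 5400) = -18*(√401 + 5400) = -18*(5400 + √401) = -97200 - 18*√401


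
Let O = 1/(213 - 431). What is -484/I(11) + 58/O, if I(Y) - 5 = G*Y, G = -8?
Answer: -1048968/83 ≈ -12638.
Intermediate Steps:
O = -1/218 (O = 1/(-218) = -1/218 ≈ -0.0045872)
I(Y) = 5 - 8*Y
-484/I(11) + 58/O = -484/(5 - 8*11) + 58/(-1/218) = -484/(5 - 88) + 58*(-218) = -484/(-83) - 12644 = -484*(-1/83) - 12644 = 484/83 - 12644 = -1048968/83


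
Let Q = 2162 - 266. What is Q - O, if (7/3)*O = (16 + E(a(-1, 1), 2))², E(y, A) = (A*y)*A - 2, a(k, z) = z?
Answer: 12300/7 ≈ 1757.1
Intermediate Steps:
Q = 1896
E(y, A) = -2 + y*A² (E(y, A) = y*A² - 2 = -2 + y*A²)
O = 972/7 (O = 3*(16 + (-2 + 1*2²))²/7 = 3*(16 + (-2 + 1*4))²/7 = 3*(16 + (-2 + 4))²/7 = 3*(16 + 2)²/7 = (3/7)*18² = (3/7)*324 = 972/7 ≈ 138.86)
Q - O = 1896 - 1*972/7 = 1896 - 972/7 = 12300/7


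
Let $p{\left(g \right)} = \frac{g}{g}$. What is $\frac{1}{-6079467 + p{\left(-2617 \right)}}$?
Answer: $- \frac{1}{6079466} \approx -1.6449 \cdot 10^{-7}$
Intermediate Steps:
$p{\left(g \right)} = 1$
$\frac{1}{-6079467 + p{\left(-2617 \right)}} = \frac{1}{-6079467 + 1} = \frac{1}{-6079466} = - \frac{1}{6079466}$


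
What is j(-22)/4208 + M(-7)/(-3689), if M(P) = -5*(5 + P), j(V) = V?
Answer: -61619/7761656 ≈ -0.0079389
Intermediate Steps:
M(P) = -25 - 5*P
j(-22)/4208 + M(-7)/(-3689) = -22/4208 + (-25 - 5*(-7))/(-3689) = -22*1/4208 + (-25 + 35)*(-1/3689) = -11/2104 + 10*(-1/3689) = -11/2104 - 10/3689 = -61619/7761656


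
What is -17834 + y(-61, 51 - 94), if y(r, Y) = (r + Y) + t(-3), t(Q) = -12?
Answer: -17950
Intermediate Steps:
y(r, Y) = -12 + Y + r (y(r, Y) = (r + Y) - 12 = (Y + r) - 12 = -12 + Y + r)
-17834 + y(-61, 51 - 94) = -17834 + (-12 + (51 - 94) - 61) = -17834 + (-12 - 43 - 61) = -17834 - 116 = -17950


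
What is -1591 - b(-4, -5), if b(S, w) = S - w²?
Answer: -1562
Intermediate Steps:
-1591 - b(-4, -5) = -1591 - (-4 - 1*(-5)²) = -1591 - (-4 - 1*25) = -1591 - (-4 - 25) = -1591 - 1*(-29) = -1591 + 29 = -1562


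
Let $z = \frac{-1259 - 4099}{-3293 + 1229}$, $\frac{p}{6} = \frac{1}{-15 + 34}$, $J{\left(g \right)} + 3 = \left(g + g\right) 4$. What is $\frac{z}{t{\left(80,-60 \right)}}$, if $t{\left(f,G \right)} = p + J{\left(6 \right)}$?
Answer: $\frac{16967}{296184} \approx 0.057285$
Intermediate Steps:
$J{\left(g \right)} = -3 + 8 g$ ($J{\left(g \right)} = -3 + \left(g + g\right) 4 = -3 + 2 g 4 = -3 + 8 g$)
$p = \frac{6}{19}$ ($p = \frac{6}{-15 + 34} = \frac{6}{19} \approx 0.31579$)
$t{\left(f,G \right)} = \frac{861}{19}$ ($t{\left(f,G \right)} = \frac{6}{19} + \left(-3 + 8 \cdot 6\right) = \frac{6}{19} + \left(-3 + 48\right) = \frac{6}{19} + 45 = \frac{861}{19}$)
$z = \frac{893}{344}$ ($z = - \frac{5358}{-2064} = \left(-5358\right) \left(- \frac{1}{2064}\right) = \frac{893}{344} \approx 2.5959$)
$\frac{z}{t{\left(80,-60 \right)}} = \frac{893}{344 \cdot \frac{861}{19}} = \frac{893}{344} \cdot \frac{19}{861} = \frac{16967}{296184}$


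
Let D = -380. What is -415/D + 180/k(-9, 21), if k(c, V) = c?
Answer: -1437/76 ≈ -18.908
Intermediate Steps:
-415/D + 180/k(-9, 21) = -415/(-380) + 180/(-9) = -415*(-1/380) + 180*(-⅑) = 83/76 - 20 = -1437/76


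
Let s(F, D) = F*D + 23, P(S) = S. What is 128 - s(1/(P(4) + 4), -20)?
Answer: 215/2 ≈ 107.50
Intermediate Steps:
s(F, D) = 23 + D*F (s(F, D) = D*F + 23 = 23 + D*F)
128 - s(1/(P(4) + 4), -20) = 128 - (23 - 20/(4 + 4)) = 128 - (23 - 20/8) = 128 - (23 - 20*⅛) = 128 - (23 - 5/2) = 128 - 1*41/2 = 128 - 41/2 = 215/2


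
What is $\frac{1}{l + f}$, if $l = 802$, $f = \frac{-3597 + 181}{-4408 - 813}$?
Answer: $\frac{5221}{4190658} \approx 0.0012459$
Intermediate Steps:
$f = \frac{3416}{5221}$ ($f = - \frac{3416}{-5221} = \left(-3416\right) \left(- \frac{1}{5221}\right) = \frac{3416}{5221} \approx 0.65428$)
$\frac{1}{l + f} = \frac{1}{802 + \frac{3416}{5221}} = \frac{1}{\frac{4190658}{5221}} = \frac{5221}{4190658}$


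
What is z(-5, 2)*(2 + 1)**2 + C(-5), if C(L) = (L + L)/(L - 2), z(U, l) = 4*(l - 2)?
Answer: 10/7 ≈ 1.4286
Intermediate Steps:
z(U, l) = -8 + 4*l (z(U, l) = 4*(-2 + l) = -8 + 4*l)
C(L) = 2*L/(-2 + L) (C(L) = (2*L)/(-2 + L) = 2*L/(-2 + L))
z(-5, 2)*(2 + 1)**2 + C(-5) = (-8 + 4*2)*(2 + 1)**2 + 2*(-5)/(-2 - 5) = (-8 + 8)*3**2 + 2*(-5)/(-7) = 0*9 + 2*(-5)*(-1/7) = 0 + 10/7 = 10/7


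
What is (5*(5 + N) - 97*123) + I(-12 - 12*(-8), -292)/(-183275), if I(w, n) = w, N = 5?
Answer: -2177490359/183275 ≈ -11881.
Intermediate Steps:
(5*(5 + N) - 97*123) + I(-12 - 12*(-8), -292)/(-183275) = (5*(5 + 5) - 97*123) + (-12 - 12*(-8))/(-183275) = (5*10 - 11931) + (-12 + 96)*(-1/183275) = (50 - 11931) + 84*(-1/183275) = -11881 - 84/183275 = -2177490359/183275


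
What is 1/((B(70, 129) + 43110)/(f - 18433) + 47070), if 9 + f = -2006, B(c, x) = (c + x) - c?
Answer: 96/4518517 ≈ 2.1246e-5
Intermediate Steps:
B(c, x) = x
f = -2015 (f = -9 - 2006 = -2015)
1/((B(70, 129) + 43110)/(f - 18433) + 47070) = 1/((129 + 43110)/(-2015 - 18433) + 47070) = 1/(43239/(-20448) + 47070) = 1/(43239*(-1/20448) + 47070) = 1/(-203/96 + 47070) = 1/(4518517/96) = 96/4518517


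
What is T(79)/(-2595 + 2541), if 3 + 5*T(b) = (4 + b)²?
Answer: -3443/135 ≈ -25.504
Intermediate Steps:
T(b) = -⅗ + (4 + b)²/5
T(79)/(-2595 + 2541) = (-⅗ + (4 + 79)²/5)/(-2595 + 2541) = (-⅗ + (⅕)*83²)/(-54) = (-⅗ + (⅕)*6889)*(-1/54) = (-⅗ + 6889/5)*(-1/54) = (6886/5)*(-1/54) = -3443/135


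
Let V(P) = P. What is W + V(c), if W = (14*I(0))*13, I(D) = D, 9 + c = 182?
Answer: 173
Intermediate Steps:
c = 173 (c = -9 + 182 = 173)
W = 0 (W = (14*0)*13 = 0*13 = 0)
W + V(c) = 0 + 173 = 173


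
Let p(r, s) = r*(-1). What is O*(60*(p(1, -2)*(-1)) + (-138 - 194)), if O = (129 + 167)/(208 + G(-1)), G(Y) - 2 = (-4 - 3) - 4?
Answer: -80512/199 ≈ -404.58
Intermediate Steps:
p(r, s) = -r
G(Y) = -9 (G(Y) = 2 + ((-4 - 3) - 4) = 2 + (-7 - 4) = 2 - 11 = -9)
O = 296/199 (O = (129 + 167)/(208 - 9) = 296/199 ≈ 1.4874)
O*(60*(p(1, -2)*(-1)) + (-138 - 194)) = 296*(60*(-1*1*(-1)) + (-138 - 194))/199 = 296*(60*(-1*(-1)) - 332)/199 = 296*(60*1 - 332)/199 = 296*(60 - 332)/199 = (296/199)*(-272) = -80512/199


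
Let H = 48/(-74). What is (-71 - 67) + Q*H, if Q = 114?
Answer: -7842/37 ≈ -211.95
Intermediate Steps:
H = -24/37 (H = 48*(-1/74) = -24/37 ≈ -0.64865)
(-71 - 67) + Q*H = (-71 - 67) + 114*(-24/37) = -138 - 2736/37 = -7842/37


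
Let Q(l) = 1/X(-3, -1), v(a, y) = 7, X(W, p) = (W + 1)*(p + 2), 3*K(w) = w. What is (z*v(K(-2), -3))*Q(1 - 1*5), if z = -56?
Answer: 196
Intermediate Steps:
K(w) = w/3
X(W, p) = (1 + W)*(2 + p)
Q(l) = -½ (Q(l) = 1/(2 - 1 + 2*(-3) - 3*(-1)) = 1/(2 - 1 - 6 + 3) = 1/(-2) = -½)
(z*v(K(-2), -3))*Q(1 - 1*5) = -56*7*(-½) = -392*(-½) = 196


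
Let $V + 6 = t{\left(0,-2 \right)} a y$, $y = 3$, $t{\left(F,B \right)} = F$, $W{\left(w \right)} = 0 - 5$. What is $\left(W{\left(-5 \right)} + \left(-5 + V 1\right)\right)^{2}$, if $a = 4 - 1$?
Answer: $256$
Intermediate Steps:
$W{\left(w \right)} = -5$
$a = 3$ ($a = 4 - 1 = 3$)
$V = -6$ ($V = -6 + 0 \cdot 3 \cdot 3 = -6 + 0 \cdot 3 = -6 + 0 = -6$)
$\left(W{\left(-5 \right)} + \left(-5 + V 1\right)\right)^{2} = \left(-5 - 11\right)^{2} = \left(-16\right)^{2} = 256$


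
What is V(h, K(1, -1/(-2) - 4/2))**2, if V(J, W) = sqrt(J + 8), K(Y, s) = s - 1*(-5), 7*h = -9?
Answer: 47/7 ≈ 6.7143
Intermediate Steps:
h = -9/7 (h = (1/7)*(-9) = -9/7 ≈ -1.2857)
K(Y, s) = 5 + s (K(Y, s) = s + 5 = 5 + s)
V(J, W) = sqrt(8 + J)
V(h, K(1, -1/(-2) - 4/2))**2 = (sqrt(8 - 9/7))**2 = (sqrt(47/7))**2 = (sqrt(329)/7)**2 = 47/7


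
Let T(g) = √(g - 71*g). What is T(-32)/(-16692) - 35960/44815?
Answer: -7192/8963 - 2*√35/4173 ≈ -0.80525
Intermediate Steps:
T(g) = √70*√(-g) (T(g) = √(-70*g) = √70*√(-g))
T(-32)/(-16692) - 35960/44815 = (√70*√(-1*(-32)))/(-16692) - 35960/44815 = (√70*√32)*(-1/16692) - 35960*1/44815 = (√70*(4*√2))*(-1/16692) - 7192/8963 = (8*√35)*(-1/16692) - 7192/8963 = -2*√35/4173 - 7192/8963 = -7192/8963 - 2*√35/4173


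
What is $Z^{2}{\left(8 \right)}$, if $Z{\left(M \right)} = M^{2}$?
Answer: $4096$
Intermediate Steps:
$Z^{2}{\left(8 \right)} = \left(8^{2}\right)^{2} = 64^{2} = 4096$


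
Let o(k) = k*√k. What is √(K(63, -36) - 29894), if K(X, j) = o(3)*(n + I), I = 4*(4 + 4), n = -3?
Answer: √(-29894 + 87*√3) ≈ 172.46*I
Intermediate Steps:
o(k) = k^(3/2)
I = 32 (I = 4*8 = 32)
K(X, j) = 87*√3 (K(X, j) = 3^(3/2)*(-3 + 32) = (3*√3)*29 = 87*√3)
√(K(63, -36) - 29894) = √(87*√3 - 29894) = √(-29894 + 87*√3)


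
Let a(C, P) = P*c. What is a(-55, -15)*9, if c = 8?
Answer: -1080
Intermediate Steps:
a(C, P) = 8*P (a(C, P) = P*8 = 8*P)
a(-55, -15)*9 = (8*(-15))*9 = -120*9 = -1080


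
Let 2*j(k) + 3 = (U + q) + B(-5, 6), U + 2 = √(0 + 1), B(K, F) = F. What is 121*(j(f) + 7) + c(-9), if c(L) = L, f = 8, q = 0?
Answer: 959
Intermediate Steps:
U = -1 (U = -2 + √(0 + 1) = -2 + √1 = -2 + 1 = -1)
j(k) = 1 (j(k) = -3/2 + ((-1 + 0) + 6)/2 = -3/2 + (-1 + 6)/2 = -3/2 + (½)*5 = -3/2 + 5/2 = 1)
121*(j(f) + 7) + c(-9) = 121*(1 + 7) - 9 = 121*8 - 9 = 968 - 9 = 959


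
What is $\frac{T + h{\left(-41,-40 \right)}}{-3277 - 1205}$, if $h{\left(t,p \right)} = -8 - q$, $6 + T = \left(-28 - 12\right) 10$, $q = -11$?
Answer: $\frac{403}{4482} \approx 0.089915$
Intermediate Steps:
$T = -406$ ($T = -6 + \left(-28 - 12\right) 10 = -6 - 400 = -406$)
$h{\left(t,p \right)} = 3$ ($h{\left(t,p \right)} = -8 - -11 = -8 + 11 = 3$)
$\frac{T + h{\left(-41,-40 \right)}}{-3277 - 1205} = \frac{-406 + 3}{-3277 - 1205} = - \frac{403}{-4482} = \left(-403\right) \left(- \frac{1}{4482}\right) = \frac{403}{4482}$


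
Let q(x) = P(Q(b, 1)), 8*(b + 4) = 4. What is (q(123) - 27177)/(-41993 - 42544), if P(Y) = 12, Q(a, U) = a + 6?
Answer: 9055/28179 ≈ 0.32134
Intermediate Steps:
b = -7/2 (b = -4 + (⅛)*4 = -4 + ½ = -7/2 ≈ -3.5000)
Q(a, U) = 6 + a
q(x) = 12
(q(123) - 27177)/(-41993 - 42544) = (12 - 27177)/(-41993 - 42544) = -27165/(-84537) = -27165*(-1/84537) = 9055/28179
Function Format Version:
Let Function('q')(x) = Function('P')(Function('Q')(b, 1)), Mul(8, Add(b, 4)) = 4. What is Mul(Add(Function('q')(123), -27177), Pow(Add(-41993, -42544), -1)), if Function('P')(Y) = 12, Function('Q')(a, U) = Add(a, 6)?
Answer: Rational(9055, 28179) ≈ 0.32134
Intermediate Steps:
b = Rational(-7, 2) (b = Add(-4, Mul(Rational(1, 8), 4)) = Add(-4, Rational(1, 2)) = Rational(-7, 2) ≈ -3.5000)
Function('Q')(a, U) = Add(6, a)
Function('q')(x) = 12
Mul(Add(Function('q')(123), -27177), Pow(Add(-41993, -42544), -1)) = Mul(Add(12, -27177), Pow(Add(-41993, -42544), -1)) = Mul(-27165, Pow(-84537, -1)) = Mul(-27165, Rational(-1, 84537)) = Rational(9055, 28179)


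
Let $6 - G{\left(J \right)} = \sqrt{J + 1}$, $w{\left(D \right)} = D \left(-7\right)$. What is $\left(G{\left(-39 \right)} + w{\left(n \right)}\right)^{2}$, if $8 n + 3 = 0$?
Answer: $\frac{2329}{64} - \frac{69 i \sqrt{38}}{4} \approx 36.391 - 106.34 i$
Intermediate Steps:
$n = - \frac{3}{8}$ ($n = - \frac{3}{8} + \frac{1}{8} \cdot 0 = - \frac{3}{8} + 0 = - \frac{3}{8} \approx -0.375$)
$w{\left(D \right)} = - 7 D$
$G{\left(J \right)} = 6 - \sqrt{1 + J}$ ($G{\left(J \right)} = 6 - \sqrt{J + 1} = 6 - \sqrt{1 + J}$)
$\left(G{\left(-39 \right)} + w{\left(n \right)}\right)^{2} = \left(\left(6 - \sqrt{1 - 39}\right) - - \frac{21}{8}\right)^{2} = \left(\left(6 - \sqrt{-38}\right) + \frac{21}{8}\right)^{2} = \left(\left(6 - i \sqrt{38}\right) + \frac{21}{8}\right)^{2} = \left(\frac{69}{8} - i \sqrt{38}\right)^{2}$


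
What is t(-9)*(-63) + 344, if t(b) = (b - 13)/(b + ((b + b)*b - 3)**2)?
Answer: 483053/1404 ≈ 344.05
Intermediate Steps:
t(b) = (-13 + b)/(b + (-3 + 2*b**2)**2) (t(b) = (-13 + b)/(b + ((2*b)*b - 3)**2) = (-13 + b)/(b + (2*b**2 - 3)**2) = (-13 + b)/(b + (-3 + 2*b**2)**2))
t(-9)*(-63) + 344 = ((-13 - 9)/(-9 + (-3 + 2*(-9)**2)**2))*(-63) + 344 = (-22/(-9 + (-3 + 2*81)**2))*(-63) + 344 = (-22/(-9 + (-3 + 162)**2))*(-63) + 344 = (-22/(-9 + 159**2))*(-63) + 344 = (-22/(-9 + 25281))*(-63) + 344 = (-22/25272)*(-63) + 344 = ((1/25272)*(-22))*(-63) + 344 = -11/12636*(-63) + 344 = 77/1404 + 344 = 483053/1404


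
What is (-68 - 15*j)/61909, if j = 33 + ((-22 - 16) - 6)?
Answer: 97/61909 ≈ 0.0015668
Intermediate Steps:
j = -11 (j = 33 + (-38 - 6) = 33 - 44 = -11)
(-68 - 15*j)/61909 = (-68 - 15*(-11))/61909 = (-68 + 165)*(1/61909) = 97*(1/61909) = 97/61909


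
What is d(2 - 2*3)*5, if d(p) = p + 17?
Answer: 65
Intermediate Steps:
d(p) = 17 + p
d(2 - 2*3)*5 = (17 + (2 - 2*3))*5 = (17 + (2 - 6))*5 = (17 - 4)*5 = 13*5 = 65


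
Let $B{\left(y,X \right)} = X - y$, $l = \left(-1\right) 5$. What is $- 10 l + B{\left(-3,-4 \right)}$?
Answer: $49$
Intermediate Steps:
$l = -5$
$- 10 l + B{\left(-3,-4 \right)} = \left(-10\right) \left(-5\right) - 1 = 50 + \left(-4 + 3\right) = 50 - 1 = 49$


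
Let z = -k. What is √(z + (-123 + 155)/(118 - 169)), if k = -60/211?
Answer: 2*I*√9932403/10761 ≈ 0.58574*I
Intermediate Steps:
k = -60/211 (k = -60*1/211 = -60/211 ≈ -0.28436)
z = 60/211 (z = -1*(-60/211) = 60/211 ≈ 0.28436)
√(z + (-123 + 155)/(118 - 169)) = √(60/211 + (-123 + 155)/(118 - 169)) = √(60/211 + 32/(-51)) = √(60/211 + 32*(-1/51)) = √(60/211 - 32/51) = √(-3692/10761) = 2*I*√9932403/10761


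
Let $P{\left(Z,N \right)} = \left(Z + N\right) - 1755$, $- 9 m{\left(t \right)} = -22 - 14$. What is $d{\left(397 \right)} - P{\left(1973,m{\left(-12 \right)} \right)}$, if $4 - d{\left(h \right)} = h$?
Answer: $-615$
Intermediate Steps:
$d{\left(h \right)} = 4 - h$
$m{\left(t \right)} = 4$ ($m{\left(t \right)} = - \frac{-22 - 14}{9} = \left(- \frac{1}{9}\right) \left(-36\right) = 4$)
$P{\left(Z,N \right)} = -1755 + N + Z$ ($P{\left(Z,N \right)} = \left(N + Z\right) - 1755 = -1755 + N + Z$)
$d{\left(397 \right)} - P{\left(1973,m{\left(-12 \right)} \right)} = \left(4 - 397\right) - \left(-1755 + 4 + 1973\right) = \left(4 - 397\right) - 222 = -393 - 222 = -615$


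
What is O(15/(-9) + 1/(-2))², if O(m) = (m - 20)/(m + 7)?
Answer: 17689/841 ≈ 21.033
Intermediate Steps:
O(m) = (-20 + m)/(7 + m)
O(15/(-9) + 1/(-2))² = ((-20 + (15/(-9) + 1/(-2)))/(7 + (15/(-9) + 1/(-2))))² = ((-20 + (15*(-⅑) + 1*(-½)))/(7 + (15*(-⅑) + 1*(-½))))² = ((-20 + (-5/3 - ½))/(7 + (-5/3 - ½)))² = ((-20 - 13/6)/(7 - 13/6))² = (-133/6/(29/6))² = ((6/29)*(-133/6))² = (-133/29)² = 17689/841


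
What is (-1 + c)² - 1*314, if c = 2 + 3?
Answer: -298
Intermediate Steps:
c = 5
(-1 + c)² - 1*314 = (-1 + 5)² - 1*314 = 4² - 314 = 16 - 314 = -298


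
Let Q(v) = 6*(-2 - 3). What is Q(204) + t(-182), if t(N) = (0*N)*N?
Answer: -30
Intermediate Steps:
t(N) = 0 (t(N) = 0*N = 0)
Q(v) = -30 (Q(v) = 6*(-5) = -30)
Q(204) + t(-182) = -30 + 0 = -30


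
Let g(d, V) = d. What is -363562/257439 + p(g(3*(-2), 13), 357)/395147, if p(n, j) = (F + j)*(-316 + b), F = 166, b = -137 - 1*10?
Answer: -205999030025/101726248533 ≈ -2.0250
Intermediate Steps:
b = -147 (b = -137 - 10 = -147)
p(n, j) = -76858 - 463*j (p(n, j) = (166 + j)*(-316 - 147) = (166 + j)*(-463) = -76858 - 463*j)
-363562/257439 + p(g(3*(-2), 13), 357)/395147 = -363562/257439 + (-76858 - 463*357)/395147 = -363562*1/257439 + (-76858 - 165291)*(1/395147) = -363562/257439 - 242149*1/395147 = -363562/257439 - 242149/395147 = -205999030025/101726248533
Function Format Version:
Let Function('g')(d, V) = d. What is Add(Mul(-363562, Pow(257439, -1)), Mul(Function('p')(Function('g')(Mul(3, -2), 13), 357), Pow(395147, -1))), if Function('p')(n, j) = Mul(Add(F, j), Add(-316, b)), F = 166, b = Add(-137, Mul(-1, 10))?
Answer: Rational(-205999030025, 101726248533) ≈ -2.0250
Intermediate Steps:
b = -147 (b = Add(-137, -10) = -147)
Function('p')(n, j) = Add(-76858, Mul(-463, j)) (Function('p')(n, j) = Mul(Add(166, j), Add(-316, -147)) = Mul(Add(166, j), -463) = Add(-76858, Mul(-463, j)))
Add(Mul(-363562, Pow(257439, -1)), Mul(Function('p')(Function('g')(Mul(3, -2), 13), 357), Pow(395147, -1))) = Add(Mul(-363562, Pow(257439, -1)), Mul(Add(-76858, Mul(-463, 357)), Pow(395147, -1))) = Add(Mul(-363562, Rational(1, 257439)), Mul(Add(-76858, -165291), Rational(1, 395147))) = Add(Rational(-363562, 257439), Mul(-242149, Rational(1, 395147))) = Add(Rational(-363562, 257439), Rational(-242149, 395147)) = Rational(-205999030025, 101726248533)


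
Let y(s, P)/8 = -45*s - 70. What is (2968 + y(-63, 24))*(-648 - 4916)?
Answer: -139589632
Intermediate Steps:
y(s, P) = -560 - 360*s (y(s, P) = 8*(-45*s - 70) = 8*(-70 - 45*s) = -560 - 360*s)
(2968 + y(-63, 24))*(-648 - 4916) = (2968 + (-560 - 360*(-63)))*(-648 - 4916) = (2968 + (-560 + 22680))*(-5564) = (2968 + 22120)*(-5564) = 25088*(-5564) = -139589632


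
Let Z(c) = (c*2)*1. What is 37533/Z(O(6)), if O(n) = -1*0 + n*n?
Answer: 12511/24 ≈ 521.29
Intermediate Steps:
O(n) = n**2 (O(n) = 0 + n**2 = n**2)
Z(c) = 2*c (Z(c) = (2*c)*1 = 2*c)
37533/Z(O(6)) = 37533/((2*6**2)) = 37533/((2*36)) = 37533/72 = 37533*(1/72) = 12511/24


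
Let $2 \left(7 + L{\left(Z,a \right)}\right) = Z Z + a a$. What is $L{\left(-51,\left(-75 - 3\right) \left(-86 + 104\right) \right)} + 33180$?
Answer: $\frac{2040163}{2} \approx 1.0201 \cdot 10^{6}$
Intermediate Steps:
$L{\left(Z,a \right)} = -7 + \frac{Z^{2}}{2} + \frac{a^{2}}{2}$ ($L{\left(Z,a \right)} = -7 + \frac{Z Z + a a}{2} = -7 + \frac{Z^{2} + a^{2}}{2} = -7 + \left(\frac{Z^{2}}{2} + \frac{a^{2}}{2}\right) = -7 + \frac{Z^{2}}{2} + \frac{a^{2}}{2}$)
$L{\left(-51,\left(-75 - 3\right) \left(-86 + 104\right) \right)} + 33180 = \left(-7 + \frac{\left(-51\right)^{2}}{2} + \frac{\left(\left(-75 - 3\right) \left(-86 + 104\right)\right)^{2}}{2}\right) + 33180 = \left(-7 + \frac{1}{2} \cdot 2601 + \frac{\left(\left(-78\right) 18\right)^{2}}{2}\right) + 33180 = \left(-7 + \frac{2601}{2} + \frac{\left(-1404\right)^{2}}{2}\right) + 33180 = \left(-7 + \frac{2601}{2} + \frac{1}{2} \cdot 1971216\right) + 33180 = \left(-7 + \frac{2601}{2} + 985608\right) + 33180 = \frac{1973803}{2} + 33180 = \frac{2040163}{2}$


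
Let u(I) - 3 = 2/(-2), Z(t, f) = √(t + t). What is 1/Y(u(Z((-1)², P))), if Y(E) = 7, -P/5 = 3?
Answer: ⅐ ≈ 0.14286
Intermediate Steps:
P = -15 (P = -5*3 = -15)
Z(t, f) = √2*√t (Z(t, f) = √(2*t) = √2*√t)
u(I) = 2 (u(I) = 3 + 2/(-2) = 3 + 2*(-½) = 3 - 1 = 2)
1/Y(u(Z((-1)², P))) = 1/7 = ⅐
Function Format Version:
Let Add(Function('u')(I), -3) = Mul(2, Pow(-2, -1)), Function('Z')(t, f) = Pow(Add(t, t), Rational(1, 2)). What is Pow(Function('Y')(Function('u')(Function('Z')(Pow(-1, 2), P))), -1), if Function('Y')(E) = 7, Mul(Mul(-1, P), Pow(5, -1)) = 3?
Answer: Rational(1, 7) ≈ 0.14286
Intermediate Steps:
P = -15 (P = Mul(-5, 3) = -15)
Function('Z')(t, f) = Mul(Pow(2, Rational(1, 2)), Pow(t, Rational(1, 2))) (Function('Z')(t, f) = Pow(Mul(2, t), Rational(1, 2)) = Mul(Pow(2, Rational(1, 2)), Pow(t, Rational(1, 2))))
Function('u')(I) = 2 (Function('u')(I) = Add(3, Mul(2, Pow(-2, -1))) = Add(3, Mul(2, Rational(-1, 2))) = Add(3, -1) = 2)
Pow(Function('Y')(Function('u')(Function('Z')(Pow(-1, 2), P))), -1) = Pow(7, -1) = Rational(1, 7)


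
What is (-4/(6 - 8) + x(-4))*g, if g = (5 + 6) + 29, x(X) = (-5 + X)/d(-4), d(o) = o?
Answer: 170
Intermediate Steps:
x(X) = 5/4 - X/4 (x(X) = (-5 + X)/(-4) = (-5 + X)*(-¼) = 5/4 - X/4)
g = 40 (g = 11 + 29 = 40)
(-4/(6 - 8) + x(-4))*g = (-4/(6 - 8) + (5/4 - ¼*(-4)))*40 = (-4/(-2) + (5/4 + 1))*40 = (-4*(-½) + 9/4)*40 = (2 + 9/4)*40 = (17/4)*40 = 170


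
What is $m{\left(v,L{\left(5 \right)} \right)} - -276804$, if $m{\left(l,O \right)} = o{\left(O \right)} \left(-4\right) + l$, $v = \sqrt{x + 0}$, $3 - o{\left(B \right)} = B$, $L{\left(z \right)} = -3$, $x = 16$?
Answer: $276784$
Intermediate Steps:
$o{\left(B \right)} = 3 - B$
$v = 4$ ($v = \sqrt{16 + 0} = \sqrt{16} = 4$)
$m{\left(l,O \right)} = -12 + l + 4 O$ ($m{\left(l,O \right)} = \left(3 - O\right) \left(-4\right) + l = \left(-12 + 4 O\right) + l = -12 + l + 4 O$)
$m{\left(v,L{\left(5 \right)} \right)} - -276804 = \left(-12 + 4 + 4 \left(-3\right)\right) - -276804 = \left(-12 + 4 - 12\right) + 276804 = -20 + 276804 = 276784$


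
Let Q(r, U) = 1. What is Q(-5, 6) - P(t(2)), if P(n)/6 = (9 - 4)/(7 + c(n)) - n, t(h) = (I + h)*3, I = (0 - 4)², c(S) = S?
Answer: 19795/61 ≈ 324.51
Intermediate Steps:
I = 16 (I = (-4)² = 16)
t(h) = 48 + 3*h (t(h) = (16 + h)*3 = 48 + 3*h)
P(n) = -6*n + 30/(7 + n) (P(n) = 6*((9 - 4)/(7 + n) - n) = 6*(5/(7 + n) - n) = 6*(-n + 5/(7 + n)) = -6*n + 30/(7 + n))
Q(-5, 6) - P(t(2)) = 1 - 6*(5 - (48 + 3*2)² - 7*(48 + 3*2))/(7 + (48 + 3*2)) = 1 - 6*(5 - (48 + 6)² - 7*(48 + 6))/(7 + (48 + 6)) = 1 - 6*(5 - 1*54² - 7*54)/(7 + 54) = 1 - 6*(5 - 1*2916 - 378)/61 = 1 - 6*(5 - 2916 - 378)/61 = 1 - 6*(-3289)/61 = 1 - 1*(-19734/61) = 1 + 19734/61 = 19795/61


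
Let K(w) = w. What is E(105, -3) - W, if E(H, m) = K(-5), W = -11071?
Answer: 11066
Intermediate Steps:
E(H, m) = -5
E(105, -3) - W = -5 - 1*(-11071) = -5 + 11071 = 11066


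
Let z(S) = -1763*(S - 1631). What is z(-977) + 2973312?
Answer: 7571216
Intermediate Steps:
z(S) = 2875453 - 1763*S (z(S) = -1763*(-1631 + S) = 2875453 - 1763*S)
z(-977) + 2973312 = (2875453 - 1763*(-977)) + 2973312 = (2875453 + 1722451) + 2973312 = 4597904 + 2973312 = 7571216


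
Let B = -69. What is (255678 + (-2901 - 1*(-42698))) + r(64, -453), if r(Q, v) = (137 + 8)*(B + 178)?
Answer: 311280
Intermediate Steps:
r(Q, v) = 15805 (r(Q, v) = (137 + 8)*(-69 + 178) = 145*109 = 15805)
(255678 + (-2901 - 1*(-42698))) + r(64, -453) = (255678 + (-2901 - 1*(-42698))) + 15805 = (255678 + (-2901 + 42698)) + 15805 = (255678 + 39797) + 15805 = 295475 + 15805 = 311280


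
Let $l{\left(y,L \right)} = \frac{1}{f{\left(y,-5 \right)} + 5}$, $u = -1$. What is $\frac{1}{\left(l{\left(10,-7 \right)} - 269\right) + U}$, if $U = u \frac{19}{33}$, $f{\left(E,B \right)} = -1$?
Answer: $- \frac{132}{35551} \approx -0.003713$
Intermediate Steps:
$l{\left(y,L \right)} = \frac{1}{4}$ ($l{\left(y,L \right)} = \frac{1}{-1 + 5} = \frac{1}{4}$)
$U = - \frac{19}{33} \approx -0.57576$
$\frac{1}{\left(l{\left(10,-7 \right)} - 269\right) + U} = \frac{1}{\left(\frac{1}{4} - 269\right) - \frac{19}{33}} = \frac{1}{- \frac{1075}{4} - \frac{19}{33}} = \frac{1}{- \frac{35551}{132}} = - \frac{132}{35551}$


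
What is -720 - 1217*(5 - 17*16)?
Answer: 324219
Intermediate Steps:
-720 - 1217*(5 - 17*16) = -720 - 1217*(5 - 272) = -720 - 1217*(-267) = -720 + 324939 = 324219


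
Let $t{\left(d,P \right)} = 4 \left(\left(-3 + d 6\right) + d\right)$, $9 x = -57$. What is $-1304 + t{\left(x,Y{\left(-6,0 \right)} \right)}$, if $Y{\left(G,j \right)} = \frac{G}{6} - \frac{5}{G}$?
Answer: $- \frac{4480}{3} \approx -1493.3$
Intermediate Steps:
$Y{\left(G,j \right)} = - \frac{5}{G} + \frac{G}{6}$ ($Y{\left(G,j \right)} = G \frac{1}{6} - \frac{5}{G} = \frac{G}{6} - \frac{5}{G} = - \frac{5}{G} + \frac{G}{6}$)
$x = - \frac{19}{3}$ ($x = \frac{1}{9} \left(-57\right) = - \frac{19}{3} \approx -6.3333$)
$t{\left(d,P \right)} = -12 + 28 d$ ($t{\left(d,P \right)} = 4 \left(\left(-3 + 6 d\right) + d\right) = 4 \left(-3 + 7 d\right) = -12 + 28 d$)
$-1304 + t{\left(x,Y{\left(-6,0 \right)} \right)} = -1304 + \left(-12 + 28 \left(- \frac{19}{3}\right)\right) = -1304 - \frac{568}{3} = - \frac{4480}{3}$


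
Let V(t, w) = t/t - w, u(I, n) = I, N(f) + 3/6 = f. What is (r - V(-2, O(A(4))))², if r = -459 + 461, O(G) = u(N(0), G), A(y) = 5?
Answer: ¼ ≈ 0.25000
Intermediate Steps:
N(f) = -½ + f
O(G) = -½ (O(G) = -½ + 0 = -½)
r = 2
V(t, w) = 1 - w
(r - V(-2, O(A(4))))² = (2 - (1 - 1*(-½)))² = (2 - (1 + ½))² = (2 - 1*3/2)² = (2 - 3/2)² = (½)² = ¼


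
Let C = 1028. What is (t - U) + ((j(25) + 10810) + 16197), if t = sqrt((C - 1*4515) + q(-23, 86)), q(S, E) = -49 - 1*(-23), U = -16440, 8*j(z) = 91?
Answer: 347667/8 + I*sqrt(3513) ≈ 43458.0 + 59.271*I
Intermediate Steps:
j(z) = 91/8 (j(z) = (1/8)*91 = 91/8)
q(S, E) = -26 (q(S, E) = -49 + 23 = -26)
t = I*sqrt(3513) (t = sqrt((1028 - 1*4515) - 26) = sqrt((1028 - 4515) - 26) = sqrt(-3487 - 26) = sqrt(-3513) = I*sqrt(3513) ≈ 59.271*I)
(t - U) + ((j(25) + 10810) + 16197) = (I*sqrt(3513) - 1*(-16440)) + ((91/8 + 10810) + 16197) = (I*sqrt(3513) + 16440) + (86571/8 + 16197) = (16440 + I*sqrt(3513)) + 216147/8 = 347667/8 + I*sqrt(3513)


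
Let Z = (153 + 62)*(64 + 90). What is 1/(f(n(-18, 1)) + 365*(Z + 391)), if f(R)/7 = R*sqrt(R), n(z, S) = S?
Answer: 1/12227872 ≈ 8.1780e-8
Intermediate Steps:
Z = 33110 (Z = 215*154 = 33110)
f(R) = 7*R**(3/2) (f(R) = 7*(R*sqrt(R)) = 7*R**(3/2))
1/(f(n(-18, 1)) + 365*(Z + 391)) = 1/(7*1**(3/2) + 365*(33110 + 391)) = 1/(7*1 + 365*33501) = 1/(7 + 12227865) = 1/12227872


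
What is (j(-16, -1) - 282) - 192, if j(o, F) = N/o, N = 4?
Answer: -1897/4 ≈ -474.25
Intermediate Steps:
j(o, F) = 4/o
(j(-16, -1) - 282) - 192 = (4/(-16) - 282) - 192 = (4*(-1/16) - 282) - 192 = (-1/4 - 282) - 192 = -1129/4 - 192 = -1897/4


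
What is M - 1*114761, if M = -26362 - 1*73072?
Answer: -214195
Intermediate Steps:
M = -99434 (M = -26362 - 73072 = -99434)
M - 1*114761 = -99434 - 1*114761 = -99434 - 114761 = -214195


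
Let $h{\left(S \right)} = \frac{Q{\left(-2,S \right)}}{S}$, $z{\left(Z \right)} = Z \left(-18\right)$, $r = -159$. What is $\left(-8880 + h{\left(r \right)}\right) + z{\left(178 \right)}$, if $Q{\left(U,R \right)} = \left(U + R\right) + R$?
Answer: $- \frac{1921036}{159} \approx -12082.0$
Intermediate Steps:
$Q{\left(U,R \right)} = U + 2 R$ ($Q{\left(U,R \right)} = \left(R + U\right) + R = U + 2 R$)
$z{\left(Z \right)} = - 18 Z$
$h{\left(S \right)} = \frac{-2 + 2 S}{S}$
$\left(-8880 + h{\left(r \right)}\right) + z{\left(178 \right)} = \left(-8880 + \left(2 - \frac{2}{-159}\right)\right) - 3204 = \left(-8880 + \left(2 - - \frac{2}{159}\right)\right) - 3204 = \left(-8880 + \left(2 + \frac{2}{159}\right)\right) - 3204 = \left(-8880 + \frac{320}{159}\right) - 3204 = - \frac{1411600}{159} - 3204 = - \frac{1921036}{159}$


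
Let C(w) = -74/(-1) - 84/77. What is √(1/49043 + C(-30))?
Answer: √21218820154081/539473 ≈ 8.5387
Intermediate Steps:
C(w) = 802/11 (C(w) = -74*(-1) - 84*1/77 = 74 - 12/11 = 802/11)
√(1/49043 + C(-30)) = √(1/49043 + 802/11) = √(39332497/539473) = √21218820154081/539473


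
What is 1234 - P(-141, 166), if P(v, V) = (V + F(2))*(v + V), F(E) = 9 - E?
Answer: -3091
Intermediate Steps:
P(v, V) = (7 + V)*(V + v) (P(v, V) = (V + (9 - 1*2))*(v + V) = (V + (9 - 2))*(V + v) = (V + 7)*(V + v) = (7 + V)*(V + v))
1234 - P(-141, 166) = 1234 - (166² + 7*166 + 7*(-141) + 166*(-141)) = 1234 - (27556 + 1162 - 987 - 23406) = 1234 - 1*4325 = 1234 - 4325 = -3091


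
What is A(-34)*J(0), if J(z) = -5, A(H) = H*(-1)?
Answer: -170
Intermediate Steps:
A(H) = -H
A(-34)*J(0) = -1*(-34)*(-5) = 34*(-5) = -170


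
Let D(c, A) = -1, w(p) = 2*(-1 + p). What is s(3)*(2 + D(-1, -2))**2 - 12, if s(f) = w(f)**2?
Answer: 4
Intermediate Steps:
w(p) = -2 + 2*p
s(f) = (-2 + 2*f)**2
s(3)*(2 + D(-1, -2))**2 - 12 = (4*(-1 + 3)**2)*(2 - 1)**2 - 12 = (4*2**2)*1**2 - 12 = (4*4)*1 - 12 = 16*1 - 12 = 16 - 12 = 4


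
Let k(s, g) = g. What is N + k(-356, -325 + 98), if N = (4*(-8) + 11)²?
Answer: 214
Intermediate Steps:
N = 441 (N = (-32 + 11)² = (-21)² = 441)
N + k(-356, -325 + 98) = 441 + (-325 + 98) = 441 - 227 = 214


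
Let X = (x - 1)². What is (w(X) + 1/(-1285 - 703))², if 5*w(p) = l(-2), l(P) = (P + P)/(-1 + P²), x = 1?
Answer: 63473089/889232400 ≈ 0.071380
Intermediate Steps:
X = 0 (X = (1 - 1)² = 0² = 0)
l(P) = 2*P/(-1 + P²) (l(P) = (2*P)/(-1 + P²) = 2*P/(-1 + P²))
w(p) = -4/15 (w(p) = (2*(-2)/(-1 + (-2)²))/5 = (2*(-2)/(-1 + 4))/5 = (2*(-2)/3)/5 = (2*(-2)*(⅓))/5 = (⅕)*(-4/3) = -4/15)
(w(X) + 1/(-1285 - 703))² = (-4/15 + 1/(-1285 - 703))² = (-4/15 + 1/(-1988))² = (-4/15 - 1/1988)² = (-7967/29820)² = 63473089/889232400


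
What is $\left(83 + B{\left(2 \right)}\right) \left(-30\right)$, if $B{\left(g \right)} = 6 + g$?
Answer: $-2730$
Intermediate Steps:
$\left(83 + B{\left(2 \right)}\right) \left(-30\right) = \left(83 + \left(6 + 2\right)\right) \left(-30\right) = \left(83 + 8\right) \left(-30\right) = 91 \left(-30\right) = -2730$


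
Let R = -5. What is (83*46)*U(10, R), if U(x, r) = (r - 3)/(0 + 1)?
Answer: -30544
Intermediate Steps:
U(x, r) = -3 + r (U(x, r) = (-3 + r)/1 = (-3 + r)*1 = -3 + r)
(83*46)*U(10, R) = (83*46)*(-3 - 5) = 3818*(-8) = -30544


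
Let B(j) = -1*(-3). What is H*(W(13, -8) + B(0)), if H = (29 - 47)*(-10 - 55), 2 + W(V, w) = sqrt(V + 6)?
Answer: 1170 + 1170*sqrt(19) ≈ 6269.9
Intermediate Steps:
B(j) = 3
W(V, w) = -2 + sqrt(6 + V) (W(V, w) = -2 + sqrt(V + 6) = -2 + sqrt(6 + V))
H = 1170 (H = -18*(-65) = 1170)
H*(W(13, -8) + B(0)) = 1170*((-2 + sqrt(6 + 13)) + 3) = 1170*((-2 + sqrt(19)) + 3) = 1170*(1 + sqrt(19)) = 1170 + 1170*sqrt(19)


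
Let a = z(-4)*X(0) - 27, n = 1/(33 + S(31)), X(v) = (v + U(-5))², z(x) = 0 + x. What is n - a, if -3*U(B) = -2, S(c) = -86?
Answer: 13718/477 ≈ 28.759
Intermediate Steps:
U(B) = ⅔ (U(B) = -⅓*(-2) = ⅔)
z(x) = x
X(v) = (⅔ + v)² (X(v) = (v + ⅔)² = (⅔ + v)²)
n = -1/53 (n = 1/(33 - 86) = 1/(-53) = -1/53 ≈ -0.018868)
a = -259/9 (a = -4*(2 + 3*0)²/9 - 27 = -4*(2 + 0)²/9 - 27 = -4*2²/9 - 27 = -4*4/9 - 27 = -16/9 - 27 = -259/9 ≈ -28.778)
n - a = -1/53 - 1*(-259/9) = -1/53 + 259/9 = 13718/477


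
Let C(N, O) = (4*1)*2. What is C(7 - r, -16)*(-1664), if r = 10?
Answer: -13312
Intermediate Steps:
C(N, O) = 8 (C(N, O) = 4*2 = 8)
C(7 - r, -16)*(-1664) = 8*(-1664) = -13312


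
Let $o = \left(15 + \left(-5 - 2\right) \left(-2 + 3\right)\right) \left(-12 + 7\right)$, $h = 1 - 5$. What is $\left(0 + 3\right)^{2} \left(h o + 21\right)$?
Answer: $1629$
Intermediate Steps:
$h = -4$ ($h = 1 - 5 = -4$)
$o = -40$ ($o = \left(15 - 7\right) \left(-5\right) = 8 \left(-5\right) = -40$)
$\left(0 + 3\right)^{2} \left(h o + 21\right) = \left(0 + 3\right)^{2} \left(\left(-4\right) \left(-40\right) + 21\right) = 3^{2} \left(160 + 21\right) = 9 \cdot 181 = 1629$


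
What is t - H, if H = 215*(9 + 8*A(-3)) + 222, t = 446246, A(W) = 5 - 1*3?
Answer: 440649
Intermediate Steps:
A(W) = 2 (A(W) = 5 - 3 = 2)
H = 5597 (H = 215*(9 + 8*2) + 222 = 215*(9 + 16) + 222 = 215*25 + 222 = 5375 + 222 = 5597)
t - H = 446246 - 1*5597 = 446246 - 5597 = 440649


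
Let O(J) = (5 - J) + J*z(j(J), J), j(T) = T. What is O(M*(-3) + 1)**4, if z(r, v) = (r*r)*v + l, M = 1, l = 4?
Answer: 50625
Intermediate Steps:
z(r, v) = 4 + v*r**2 (z(r, v) = (r*r)*v + 4 = r**2*v + 4 = v*r**2 + 4 = 4 + v*r**2)
O(J) = 5 - J + J*(4 + J**3) (O(J) = (5 - J) + J*(4 + J*J**2) = (5 - J) + J*(4 + J**3) = 5 - J + J*(4 + J**3))
O(M*(-3) + 1)**4 = (5 + (1*(-3) + 1)**4 + 3*(1*(-3) + 1))**4 = (5 + (-3 + 1)**4 + 3*(-3 + 1))**4 = (5 + (-2)**4 + 3*(-2))**4 = (5 + 16 - 6)**4 = 15**4 = 50625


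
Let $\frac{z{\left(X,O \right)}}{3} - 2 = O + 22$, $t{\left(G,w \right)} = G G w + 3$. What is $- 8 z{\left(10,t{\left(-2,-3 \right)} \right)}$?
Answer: $-360$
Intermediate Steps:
$t{\left(G,w \right)} = 3 + w G^{2}$ ($t{\left(G,w \right)} = G^{2} w + 3 = w G^{2} + 3 = 3 + w G^{2}$)
$z{\left(X,O \right)} = 72 + 3 O$ ($z{\left(X,O \right)} = 6 + 3 \left(O + 22\right) = 6 + 3 \left(22 + O\right) = 6 + \left(66 + 3 O\right) = 72 + 3 O$)
$- 8 z{\left(10,t{\left(-2,-3 \right)} \right)} = - 8 \left(72 + 3 \left(3 - 3 \left(-2\right)^{2}\right)\right) = - 8 \left(72 + 3 \left(3 - 12\right)\right) = - 8 \left(72 + 3 \left(-9\right)\right) = - 8 \left(72 - 27\right) = \left(-8\right) 45 = -360$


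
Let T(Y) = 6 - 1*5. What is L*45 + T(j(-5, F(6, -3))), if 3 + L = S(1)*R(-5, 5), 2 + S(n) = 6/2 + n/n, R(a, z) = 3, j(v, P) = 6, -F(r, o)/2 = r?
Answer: 136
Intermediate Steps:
F(r, o) = -2*r
S(n) = 2 (S(n) = -2 + (6/2 + n/n) = -2 + (6*(½) + 1) = -2 + (3 + 1) = -2 + 4 = 2)
L = 3 (L = -3 + 2*3 = -3 + 6 = 3)
T(Y) = 1 (T(Y) = 6 - 5 = 1)
L*45 + T(j(-5, F(6, -3))) = 3*45 + 1 = 135 + 1 = 136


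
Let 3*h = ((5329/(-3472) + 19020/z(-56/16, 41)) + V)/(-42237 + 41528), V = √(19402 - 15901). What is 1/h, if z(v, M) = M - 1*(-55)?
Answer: -5040674761584/423685719937 + 76921576704*√389/423685719937 ≈ -8.3164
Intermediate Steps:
V = 3*√389 (V = √3501 = 3*√389 ≈ 59.169)
z(v, M) = 55 + M (z(v, M) = M + 55 = 55 + M)
h = -682561/7384944 - √389/709 (h = (((5329/(-3472) + 19020/(55 + 41)) + 3*√389)/(-42237 + 41528))/3 = (((5329*(-1/3472) + 19020/96) + 3*√389)/(-709))/3 = (((-5329/3472 + 19020*(1/96)) + 3*√389)*(-1/709))/3 = (((-5329/3472 + 1585/8) + 3*√389)*(-1/709))/3 = ((682561/3472 + 3*√389)*(-1/709))/3 = (-682561/2461648 - 3*√389/709)/3 = -682561/7384944 - √389/709 ≈ -0.12024)
1/h = 1/(-682561/7384944 - √389/709)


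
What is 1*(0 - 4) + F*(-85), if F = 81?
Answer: -6889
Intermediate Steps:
1*(0 - 4) + F*(-85) = 1*(0 - 4) + 81*(-85) = 1*(-4) - 6885 = -4 - 6885 = -6889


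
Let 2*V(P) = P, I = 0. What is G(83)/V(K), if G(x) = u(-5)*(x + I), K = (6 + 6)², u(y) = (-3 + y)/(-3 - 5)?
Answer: 83/72 ≈ 1.1528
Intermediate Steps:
u(y) = 3/8 - y/8 (u(y) = (-3 + y)/(-8) = (-3 + y)*(-⅛) = 3/8 - y/8)
K = 144 (K = 12² = 144)
V(P) = P/2
G(x) = x (G(x) = (3/8 - ⅛*(-5))*(x + 0) = (3/8 + 5/8)*x = 1*x = x)
G(83)/V(K) = 83/(((½)*144)) = 83/72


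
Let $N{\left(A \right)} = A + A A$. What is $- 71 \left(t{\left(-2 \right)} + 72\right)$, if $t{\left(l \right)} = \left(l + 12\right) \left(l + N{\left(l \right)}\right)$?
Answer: $-5112$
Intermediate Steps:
$N{\left(A \right)} = A + A^{2}$
$t{\left(l \right)} = \left(12 + l\right) \left(l + l \left(1 + l\right)\right)$ ($t{\left(l \right)} = \left(l + 12\right) \left(l + l \left(1 + l\right)\right) = \left(12 + l\right) \left(l + l \left(1 + l\right)\right)$)
$- 71 \left(t{\left(-2 \right)} + 72\right) = - 71 \left(- 2 \left(24 + \left(-2\right)^{2} + 14 \left(-2\right)\right) + 72\right) = - 71 \left(- 2 \left(24 + 4 - 28\right) + 72\right) = - 71 \left(\left(-2\right) 0 + 72\right) = - 71 \left(0 + 72\right) = \left(-71\right) 72 = -5112$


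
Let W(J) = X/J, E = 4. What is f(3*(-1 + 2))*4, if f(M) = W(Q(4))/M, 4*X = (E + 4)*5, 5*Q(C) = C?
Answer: 50/3 ≈ 16.667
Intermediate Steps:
Q(C) = C/5
X = 10 (X = ((4 + 4)*5)/4 = (8*5)/4 = (¼)*40 = 10)
W(J) = 10/J
f(M) = 25/(2*M) (f(M) = (10/(((⅕)*4)))/M = (10/(⅘))/M = (10*(5/4))/M = 25/(2*M))
f(3*(-1 + 2))*4 = (25/(2*((3*(-1 + 2)))))*4 = (25/(2*((3*1))))*4 = ((25/2)/3)*4 = ((25/2)*(⅓))*4 = (25/6)*4 = 50/3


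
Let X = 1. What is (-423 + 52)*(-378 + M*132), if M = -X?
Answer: 189210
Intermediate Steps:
M = -1 (M = -1*1 = -1)
(-423 + 52)*(-378 + M*132) = (-423 + 52)*(-378 - 1*132) = -371*(-378 - 132) = -371*(-510) = 189210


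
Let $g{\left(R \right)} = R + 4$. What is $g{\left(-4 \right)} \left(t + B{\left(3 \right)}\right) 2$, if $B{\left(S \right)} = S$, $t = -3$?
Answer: $0$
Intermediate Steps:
$g{\left(R \right)} = 4 + R$
$g{\left(-4 \right)} \left(t + B{\left(3 \right)}\right) 2 = \left(4 - 4\right) \left(-3 + 3\right) 2 = 0 \cdot 0 \cdot 2 = 0 \cdot 2 = 0$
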